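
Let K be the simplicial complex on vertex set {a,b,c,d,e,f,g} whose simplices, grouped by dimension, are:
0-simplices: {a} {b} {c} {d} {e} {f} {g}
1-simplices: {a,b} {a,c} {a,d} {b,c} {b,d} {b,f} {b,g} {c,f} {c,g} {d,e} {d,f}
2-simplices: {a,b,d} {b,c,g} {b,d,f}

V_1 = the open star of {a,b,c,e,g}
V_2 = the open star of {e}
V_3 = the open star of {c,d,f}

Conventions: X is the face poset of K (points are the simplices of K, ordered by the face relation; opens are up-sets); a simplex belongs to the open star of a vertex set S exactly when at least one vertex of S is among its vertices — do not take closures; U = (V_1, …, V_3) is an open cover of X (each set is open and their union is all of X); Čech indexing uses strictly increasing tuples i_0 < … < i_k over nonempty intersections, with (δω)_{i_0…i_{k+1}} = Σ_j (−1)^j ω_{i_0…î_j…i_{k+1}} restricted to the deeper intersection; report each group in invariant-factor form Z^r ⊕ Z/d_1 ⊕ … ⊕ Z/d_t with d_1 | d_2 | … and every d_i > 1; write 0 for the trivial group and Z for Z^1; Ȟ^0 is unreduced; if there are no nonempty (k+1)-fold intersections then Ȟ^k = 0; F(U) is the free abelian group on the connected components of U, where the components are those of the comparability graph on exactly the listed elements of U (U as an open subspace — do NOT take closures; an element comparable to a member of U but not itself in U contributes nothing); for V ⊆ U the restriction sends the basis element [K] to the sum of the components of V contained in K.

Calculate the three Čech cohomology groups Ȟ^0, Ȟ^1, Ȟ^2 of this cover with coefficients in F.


Ȟ^0 ≅ Z; Ȟ^1 ≅ Z; Ȟ^2 ≅ 0

nerve simplices:
  V1={{a},{b},{c},{e},{g},{a,b},{a,c},{a,d},{b,c},{b,d},{b,f},{b,g},{c,f},{c,g},{d,e},{a,b,d},{b,c,g},{b,d,f}} V2={{e},{d,e}} V3={{c},{d},{f},{a,c},{a,d},{b,c},{b,d},{b,f},{c,f},{c,g},{d,e},{d,f},{a,b,d},{b,c,g},{b,d,f}}
  V12={{e},{d,e}} V13={{c},{a,c},{a,d},{b,c},{b,d},{b,f},{c,f},{c,g},{d,e},{a,b,d},{b,c,g},{b,d,f}} V23={{d,e}}
  V123={{d,e}}
components per intersection:
  V1: {{a},{b},{c},{g},{a,b},{a,c},{a,d},{b,c},{b,d},{b,f},{b,g},{c,f},{c,g},{a,b,d},{b,c,g},{b,d,f}} {{e},{d,e}}
  V2: {{e},{d,e}}
  V3: {{c},{d},{f},{a,c},{a,d},{b,c},{b,d},{b,f},{c,f},{c,g},{d,e},{d,f},{a,b,d},{b,c,g},{b,d,f}}
  V12: {{e},{d,e}}
  V13: {{c},{a,c},{b,c},{c,f},{c,g},{b,c,g}} {{a,d},{b,d},{b,f},{a,b,d},{b,d,f}} {{d,e}}
  V23: {{d,e}}
  V123: {{d,e}}
C dims 4,5,1; δ0: rk 3, SNF 1^3; δ1: rk 1, SNF 1^1
degree 0: 4−3−0 = 1 → Ȟ^0 ≅ Z
degree 1: 5−1−3 = 1 → Ȟ^1 ≅ Z
degree 2: 1−0−1 = 0 → Ȟ^2 ≅ 0


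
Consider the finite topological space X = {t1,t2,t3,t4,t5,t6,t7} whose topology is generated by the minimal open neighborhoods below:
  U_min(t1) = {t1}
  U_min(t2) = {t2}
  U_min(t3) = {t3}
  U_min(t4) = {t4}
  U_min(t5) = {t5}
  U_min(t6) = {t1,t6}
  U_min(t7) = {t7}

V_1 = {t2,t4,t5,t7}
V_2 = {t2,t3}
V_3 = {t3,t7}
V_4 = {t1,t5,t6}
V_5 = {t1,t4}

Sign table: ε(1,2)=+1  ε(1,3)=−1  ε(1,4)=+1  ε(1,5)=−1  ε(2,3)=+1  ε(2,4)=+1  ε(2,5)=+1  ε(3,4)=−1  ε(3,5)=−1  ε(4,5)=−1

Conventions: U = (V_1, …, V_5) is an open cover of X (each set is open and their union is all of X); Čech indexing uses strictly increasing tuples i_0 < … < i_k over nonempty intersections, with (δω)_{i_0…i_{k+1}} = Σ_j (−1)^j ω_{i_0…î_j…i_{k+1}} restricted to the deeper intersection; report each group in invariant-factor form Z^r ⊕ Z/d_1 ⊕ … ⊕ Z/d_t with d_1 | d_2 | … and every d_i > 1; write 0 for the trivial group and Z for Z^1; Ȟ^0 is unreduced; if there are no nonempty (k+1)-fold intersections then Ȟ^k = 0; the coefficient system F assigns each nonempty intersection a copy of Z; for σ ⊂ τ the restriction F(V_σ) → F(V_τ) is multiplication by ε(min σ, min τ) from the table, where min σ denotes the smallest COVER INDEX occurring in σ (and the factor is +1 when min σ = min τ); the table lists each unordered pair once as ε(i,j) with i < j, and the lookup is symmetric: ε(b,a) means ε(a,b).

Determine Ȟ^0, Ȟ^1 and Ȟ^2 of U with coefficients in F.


Ȟ^0 ≅ 0, Ȟ^1 ≅ Z ⊕ Z/2 and Ȟ^2 ≅ 0

cover nerve:
  V12={t2} V13={t7} V14={t5} V15={t4} V23={t3} V45={t1}
C dims 5,6; δ0: rk 5, SNF 1^4·2
Ȟ^0: (5−5)−0=0 ⇒ 0
Ȟ^1: (6−0)−5=1 plus torsion [2] ⇒ Z ⊕ Z/2
Ȟ^2: (0−0)−0=0 ⇒ 0


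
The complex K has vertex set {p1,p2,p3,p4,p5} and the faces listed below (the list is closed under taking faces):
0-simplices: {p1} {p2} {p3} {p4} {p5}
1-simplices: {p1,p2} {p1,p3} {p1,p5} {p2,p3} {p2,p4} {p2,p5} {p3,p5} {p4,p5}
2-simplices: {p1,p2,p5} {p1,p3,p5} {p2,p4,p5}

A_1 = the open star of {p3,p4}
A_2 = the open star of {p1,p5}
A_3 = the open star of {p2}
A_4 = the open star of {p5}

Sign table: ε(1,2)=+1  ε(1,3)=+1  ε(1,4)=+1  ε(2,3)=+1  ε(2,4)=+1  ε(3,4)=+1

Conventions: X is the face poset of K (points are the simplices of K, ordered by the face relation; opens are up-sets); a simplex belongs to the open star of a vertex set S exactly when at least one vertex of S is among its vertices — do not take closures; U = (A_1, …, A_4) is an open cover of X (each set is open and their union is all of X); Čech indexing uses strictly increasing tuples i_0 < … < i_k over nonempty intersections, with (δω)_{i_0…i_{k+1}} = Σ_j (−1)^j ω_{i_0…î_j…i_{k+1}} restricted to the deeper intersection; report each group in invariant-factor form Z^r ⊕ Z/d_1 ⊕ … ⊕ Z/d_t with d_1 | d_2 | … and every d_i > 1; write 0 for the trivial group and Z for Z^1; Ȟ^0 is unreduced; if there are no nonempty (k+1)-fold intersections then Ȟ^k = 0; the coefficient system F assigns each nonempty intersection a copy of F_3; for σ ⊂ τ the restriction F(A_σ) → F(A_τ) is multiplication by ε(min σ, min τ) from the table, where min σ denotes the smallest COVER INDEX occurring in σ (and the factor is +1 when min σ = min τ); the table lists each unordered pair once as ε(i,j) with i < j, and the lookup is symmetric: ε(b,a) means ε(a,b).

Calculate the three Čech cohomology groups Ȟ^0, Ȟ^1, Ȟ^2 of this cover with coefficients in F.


Ȟ^0 = Z/3,  Ȟ^1 = 0,  Ȟ^2 = 0

cover nerve:
  A1={{p3},{p4},{p1,p3},{p2,p3},{p2,p4},{p3,p5},{p4,p5},{p1,p3,p5},{p2,p4,p5}} A2={{p1},{p5},{p1,p2},{p1,p3},{p1,p5},{p2,p5},{p3,p5},{p4,p5},{p1,p2,p5},{p1,p3,p5},{p2,p4,p5}} A3={{p2},{p1,p2},{p2,p3},{p2,p4},{p2,p5},{p1,p2,p5},{p2,p4,p5}} A4={{p5},{p1,p5},{p2,p5},{p3,p5},{p4,p5},{p1,p2,p5},{p1,p3,p5},{p2,p4,p5}}
  A12={{p1,p3},{p3,p5},{p4,p5},{p1,p3,p5},{p2,p4,p5}} A13={{p2,p3},{p2,p4},{p2,p4,p5}} A14={{p3,p5},{p4,p5},{p1,p3,p5},{p2,p4,p5}} A23={{p1,p2},{p2,p5},{p1,p2,p5},{p2,p4,p5}} A24={{p5},{p1,p5},{p2,p5},{p3,p5},{p4,p5},{p1,p2,p5},{p1,p3,p5},{p2,p4,p5}} A34={{p2,p5},{p1,p2,p5},{p2,p4,p5}}
  A123={{p2,p4,p5}} A124={{p3,p5},{p4,p5},{p1,p3,p5},{p2,p4,p5}} A134={{p2,p4,p5}} A234={{p2,p5},{p1,p2,p5},{p2,p4,p5}}
  A1234={{p2,p4,p5}}
C dims 4,6,4,1; δ0: rk_F3 3; δ1: rk_F3 3; δ2: rk_F3 1
Ȟ^0: (4−3)−0=1 ⇒ Z/3
Ȟ^1: (6−3)−3=0 ⇒ 0
Ȟ^2: (4−1)−3=0 ⇒ 0


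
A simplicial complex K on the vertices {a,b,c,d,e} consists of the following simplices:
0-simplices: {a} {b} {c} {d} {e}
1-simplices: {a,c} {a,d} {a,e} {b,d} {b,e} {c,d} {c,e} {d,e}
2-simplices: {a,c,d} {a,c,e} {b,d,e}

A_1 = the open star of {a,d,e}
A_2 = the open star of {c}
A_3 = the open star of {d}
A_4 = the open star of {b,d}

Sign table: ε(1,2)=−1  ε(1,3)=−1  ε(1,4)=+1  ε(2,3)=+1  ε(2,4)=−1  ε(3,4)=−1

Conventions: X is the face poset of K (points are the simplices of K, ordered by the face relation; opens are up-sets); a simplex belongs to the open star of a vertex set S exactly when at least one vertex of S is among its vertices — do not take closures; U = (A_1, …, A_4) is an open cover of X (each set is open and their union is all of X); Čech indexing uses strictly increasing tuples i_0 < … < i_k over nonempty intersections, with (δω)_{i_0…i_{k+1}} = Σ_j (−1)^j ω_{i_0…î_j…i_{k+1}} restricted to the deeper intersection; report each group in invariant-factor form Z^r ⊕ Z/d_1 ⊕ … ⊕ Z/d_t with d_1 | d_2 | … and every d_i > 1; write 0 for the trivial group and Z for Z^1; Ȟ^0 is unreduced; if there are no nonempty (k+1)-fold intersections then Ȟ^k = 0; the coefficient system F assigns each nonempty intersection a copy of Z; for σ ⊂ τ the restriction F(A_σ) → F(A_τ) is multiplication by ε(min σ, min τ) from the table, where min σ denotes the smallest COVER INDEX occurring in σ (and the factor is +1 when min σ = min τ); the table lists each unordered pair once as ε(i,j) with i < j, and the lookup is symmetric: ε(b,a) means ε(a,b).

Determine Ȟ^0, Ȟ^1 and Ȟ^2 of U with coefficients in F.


Ȟ^0(U;F) ≅ Z, Ȟ^1(U;F) ≅ 0, Ȟ^2(U;F) ≅ 0

nerve of the cover:
  A1={{a},{d},{e},{a,c},{a,d},{a,e},{b,d},{b,e},{c,d},{c,e},{d,e},{a,c,d},{a,c,e},{b,d,e}} A2={{c},{a,c},{c,d},{c,e},{a,c,d},{a,c,e}} A3={{d},{a,d},{b,d},{c,d},{d,e},{a,c,d},{b,d,e}} A4={{b},{d},{a,d},{b,d},{b,e},{c,d},{d,e},{a,c,d},{b,d,e}}
  A12={{a,c},{c,d},{c,e},{a,c,d},{a,c,e}} A13={{d},{a,d},{b,d},{c,d},{d,e},{a,c,d},{b,d,e}} A14={{d},{a,d},{b,d},{b,e},{c,d},{d,e},{a,c,d},{b,d,e}} A23={{c,d},{a,c,d}} A24={{c,d},{a,c,d}} A34={{d},{a,d},{b,d},{c,d},{d,e},{a,c,d},{b,d,e}}
  A123={{c,d},{a,c,d}} A124={{c,d},{a,c,d}} A134={{d},{a,d},{b,d},{c,d},{d,e},{a,c,d},{b,d,e}} A234={{c,d},{a,c,d}}
  A1234={{c,d},{a,c,d}}
C dims 4,6,4,1; δ0: rk 3, SNF 1^3; δ1: rk 3, SNF 1^3; δ2: rk 1, SNF 1^1
Ȟ^0 = (4 − 3) − 0 = 1, so Ȟ^0 ≅ Z
Ȟ^1 = (6 − 3) − 3 = 0, so Ȟ^1 ≅ 0
Ȟ^2 = (4 − 1) − 3 = 0, so Ȟ^2 ≅ 0


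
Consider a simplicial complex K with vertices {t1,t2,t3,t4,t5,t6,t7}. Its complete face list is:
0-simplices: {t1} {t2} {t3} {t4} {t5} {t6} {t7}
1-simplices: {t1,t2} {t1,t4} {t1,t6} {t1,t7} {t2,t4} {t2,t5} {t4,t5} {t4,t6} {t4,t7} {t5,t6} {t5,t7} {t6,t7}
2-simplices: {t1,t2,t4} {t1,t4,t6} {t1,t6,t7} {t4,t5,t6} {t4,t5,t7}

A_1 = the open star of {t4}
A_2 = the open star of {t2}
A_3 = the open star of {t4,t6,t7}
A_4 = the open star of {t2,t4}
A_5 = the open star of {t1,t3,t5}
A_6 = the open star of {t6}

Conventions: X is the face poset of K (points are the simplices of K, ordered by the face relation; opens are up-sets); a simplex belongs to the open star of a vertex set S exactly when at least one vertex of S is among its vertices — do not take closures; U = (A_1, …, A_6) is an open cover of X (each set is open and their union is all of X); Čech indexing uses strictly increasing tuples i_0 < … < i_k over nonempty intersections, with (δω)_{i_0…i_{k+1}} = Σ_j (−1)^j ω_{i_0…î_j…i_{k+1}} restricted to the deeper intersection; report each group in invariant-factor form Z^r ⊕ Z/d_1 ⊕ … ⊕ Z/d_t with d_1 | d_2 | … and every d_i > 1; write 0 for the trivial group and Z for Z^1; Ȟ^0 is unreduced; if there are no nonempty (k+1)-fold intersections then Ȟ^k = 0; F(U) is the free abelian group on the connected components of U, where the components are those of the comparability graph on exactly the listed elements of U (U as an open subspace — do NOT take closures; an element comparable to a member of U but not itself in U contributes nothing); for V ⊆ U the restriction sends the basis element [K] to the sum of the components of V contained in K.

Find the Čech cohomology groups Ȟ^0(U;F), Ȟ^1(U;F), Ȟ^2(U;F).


nerve of the cover:
  A1={{t4},{t1,t4},{t2,t4},{t4,t5},{t4,t6},{t4,t7},{t1,t2,t4},{t1,t4,t6},{t4,t5,t6},{t4,t5,t7}} A2={{t2},{t1,t2},{t2,t4},{t2,t5},{t1,t2,t4}} A3={{t4},{t6},{t7},{t1,t4},{t1,t6},{t1,t7},{t2,t4},{t4,t5},{t4,t6},{t4,t7},{t5,t6},{t5,t7},{t6,t7},{t1,t2,t4},{t1,t4,t6},{t1,t6,t7},{t4,t5,t6},{t4,t5,t7}} A4={{t2},{t4},{t1,t2},{t1,t4},{t2,t4},{t2,t5},{t4,t5},{t4,t6},{t4,t7},{t1,t2,t4},{t1,t4,t6},{t4,t5,t6},{t4,t5,t7}} A5={{t1},{t3},{t5},{t1,t2},{t1,t4},{t1,t6},{t1,t7},{t2,t5},{t4,t5},{t5,t6},{t5,t7},{t1,t2,t4},{t1,t4,t6},{t1,t6,t7},{t4,t5,t6},{t4,t5,t7}} A6={{t6},{t1,t6},{t4,t6},{t5,t6},{t6,t7},{t1,t4,t6},{t1,t6,t7},{t4,t5,t6}}
  A12={{t2,t4},{t1,t2,t4}} A13={{t4},{t1,t4},{t2,t4},{t4,t5},{t4,t6},{t4,t7},{t1,t2,t4},{t1,t4,t6},{t4,t5,t6},{t4,t5,t7}} A14={{t4},{t1,t4},{t2,t4},{t4,t5},{t4,t6},{t4,t7},{t1,t2,t4},{t1,t4,t6},{t4,t5,t6},{t4,t5,t7}} A15={{t1,t4},{t4,t5},{t1,t2,t4},{t1,t4,t6},{t4,t5,t6},{t4,t5,t7}} A16={{t4,t6},{t1,t4,t6},{t4,t5,t6}} A23={{t2,t4},{t1,t2,t4}} A24={{t2},{t1,t2},{t2,t4},{t2,t5},{t1,t2,t4}} A25={{t1,t2},{t2,t5},{t1,t2,t4}} A34={{t4},{t1,t4},{t2,t4},{t4,t5},{t4,t6},{t4,t7},{t1,t2,t4},{t1,t4,t6},{t4,t5,t6},{t4,t5,t7}} A35={{t1,t4},{t1,t6},{t1,t7},{t4,t5},{t5,t6},{t5,t7},{t1,t2,t4},{t1,t4,t6},{t1,t6,t7},{t4,t5,t6},{t4,t5,t7}} A36={{t6},{t1,t6},{t4,t6},{t5,t6},{t6,t7},{t1,t4,t6},{t1,t6,t7},{t4,t5,t6}} A45={{t1,t2},{t1,t4},{t2,t5},{t4,t5},{t1,t2,t4},{t1,t4,t6},{t4,t5,t6},{t4,t5,t7}} A46={{t4,t6},{t1,t4,t6},{t4,t5,t6}} A56={{t1,t6},{t5,t6},{t1,t4,t6},{t1,t6,t7},{t4,t5,t6}}
  A123={{t2,t4},{t1,t2,t4}} A124={{t2,t4},{t1,t2,t4}} A125={{t1,t2,t4}} A134={{t4},{t1,t4},{t2,t4},{t4,t5},{t4,t6},{t4,t7},{t1,t2,t4},{t1,t4,t6},{t4,t5,t6},{t4,t5,t7}} A135={{t1,t4},{t4,t5},{t1,t2,t4},{t1,t4,t6},{t4,t5,t6},{t4,t5,t7}} A136={{t4,t6},{t1,t4,t6},{t4,t5,t6}} A145={{t1,t4},{t4,t5},{t1,t2,t4},{t1,t4,t6},{t4,t5,t6},{t4,t5,t7}} A146={{t4,t6},{t1,t4,t6},{t4,t5,t6}} A156={{t1,t4,t6},{t4,t5,t6}} A234={{t2,t4},{t1,t2,t4}} A235={{t1,t2,t4}} A245={{t1,t2},{t2,t5},{t1,t2,t4}} A345={{t1,t4},{t4,t5},{t1,t2,t4},{t1,t4,t6},{t4,t5,t6},{t4,t5,t7}} A346={{t4,t6},{t1,t4,t6},{t4,t5,t6}} A356={{t1,t6},{t5,t6},{t1,t4,t6},{t1,t6,t7},{t4,t5,t6}} A456={{t1,t4,t6},{t4,t5,t6}}
  A1234={{t2,t4},{t1,t2,t4}} A1235={{t1,t2,t4}} A1245={{t1,t2,t4}} A1345={{t1,t4},{t4,t5},{t1,t2,t4},{t1,t4,t6},{t4,t5,t6},{t4,t5,t7}} A1346={{t4,t6},{t1,t4,t6},{t4,t5,t6}} A1356={{t1,t4,t6},{t4,t5,t6}} A1456={{t1,t4,t6},{t4,t5,t6}} A2345={{t1,t2,t4}} A3456={{t1,t4,t6},{t4,t5,t6}}
  A12345={{t1,t2,t4}} A13456={{t1,t4,t6},{t4,t5,t6}}
components per intersection:
  A1: {{t4},{t1,t4},{t2,t4},{t4,t5},{t4,t6},{t4,t7},{t1,t2,t4},{t1,t4,t6},{t4,t5,t6},{t4,t5,t7}}
  A2: {{t2},{t1,t2},{t2,t4},{t2,t5},{t1,t2,t4}}
  A3: {{t4},{t6},{t7},{t1,t4},{t1,t6},{t1,t7},{t2,t4},{t4,t5},{t4,t6},{t4,t7},{t5,t6},{t5,t7},{t6,t7},{t1,t2,t4},{t1,t4,t6},{t1,t6,t7},{t4,t5,t6},{t4,t5,t7}}
  A4: {{t2},{t4},{t1,t2},{t1,t4},{t2,t4},{t2,t5},{t4,t5},{t4,t6},{t4,t7},{t1,t2,t4},{t1,t4,t6},{t4,t5,t6},{t4,t5,t7}}
  A5: {{t1},{t1,t2},{t1,t4},{t1,t6},{t1,t7},{t1,t2,t4},{t1,t4,t6},{t1,t6,t7}} {{t3}} {{t5},{t2,t5},{t4,t5},{t5,t6},{t5,t7},{t4,t5,t6},{t4,t5,t7}}
  A6: {{t6},{t1,t6},{t4,t6},{t5,t6},{t6,t7},{t1,t4,t6},{t1,t6,t7},{t4,t5,t6}}
  A12: {{t2,t4},{t1,t2,t4}}
  A13: {{t4},{t1,t4},{t2,t4},{t4,t5},{t4,t6},{t4,t7},{t1,t2,t4},{t1,t4,t6},{t4,t5,t6},{t4,t5,t7}}
  A14: {{t4},{t1,t4},{t2,t4},{t4,t5},{t4,t6},{t4,t7},{t1,t2,t4},{t1,t4,t6},{t4,t5,t6},{t4,t5,t7}}
  A15: {{t1,t4},{t1,t2,t4},{t1,t4,t6}} {{t4,t5},{t4,t5,t6},{t4,t5,t7}}
  A16: {{t4,t6},{t1,t4,t6},{t4,t5,t6}}
  A23: {{t2,t4},{t1,t2,t4}}
  A24: {{t2},{t1,t2},{t2,t4},{t2,t5},{t1,t2,t4}}
  A25: {{t1,t2},{t1,t2,t4}} {{t2,t5}}
  A34: {{t4},{t1,t4},{t2,t4},{t4,t5},{t4,t6},{t4,t7},{t1,t2,t4},{t1,t4,t6},{t4,t5,t6},{t4,t5,t7}}
  A35: {{t1,t4},{t1,t6},{t1,t7},{t1,t2,t4},{t1,t4,t6},{t1,t6,t7}} {{t4,t5},{t5,t6},{t5,t7},{t4,t5,t6},{t4,t5,t7}}
  A36: {{t6},{t1,t6},{t4,t6},{t5,t6},{t6,t7},{t1,t4,t6},{t1,t6,t7},{t4,t5,t6}}
  A45: {{t1,t2},{t1,t4},{t1,t2,t4},{t1,t4,t6}} {{t2,t5}} {{t4,t5},{t4,t5,t6},{t4,t5,t7}}
  A46: {{t4,t6},{t1,t4,t6},{t4,t5,t6}}
  A56: {{t1,t6},{t1,t4,t6},{t1,t6,t7}} {{t5,t6},{t4,t5,t6}}
  A123: {{t2,t4},{t1,t2,t4}}
  A124: {{t2,t4},{t1,t2,t4}}
  A125: {{t1,t2,t4}}
  A134: {{t4},{t1,t4},{t2,t4},{t4,t5},{t4,t6},{t4,t7},{t1,t2,t4},{t1,t4,t6},{t4,t5,t6},{t4,t5,t7}}
  A135: {{t1,t4},{t1,t2,t4},{t1,t4,t6}} {{t4,t5},{t4,t5,t6},{t4,t5,t7}}
  A136: {{t4,t6},{t1,t4,t6},{t4,t5,t6}}
  A145: {{t1,t4},{t1,t2,t4},{t1,t4,t6}} {{t4,t5},{t4,t5,t6},{t4,t5,t7}}
  A146: {{t4,t6},{t1,t4,t6},{t4,t5,t6}}
  A156: {{t1,t4,t6}} {{t4,t5,t6}}
  A234: {{t2,t4},{t1,t2,t4}}
  A235: {{t1,t2,t4}}
  A245: {{t1,t2},{t1,t2,t4}} {{t2,t5}}
  A345: {{t1,t4},{t1,t2,t4},{t1,t4,t6}} {{t4,t5},{t4,t5,t6},{t4,t5,t7}}
  A346: {{t4,t6},{t1,t4,t6},{t4,t5,t6}}
  A356: {{t1,t6},{t1,t4,t6},{t1,t6,t7}} {{t5,t6},{t4,t5,t6}}
  A456: {{t1,t4,t6}} {{t4,t5,t6}}
  A1234: {{t2,t4},{t1,t2,t4}}
  A1235: {{t1,t2,t4}}
  A1245: {{t1,t2,t4}}
  A1345: {{t1,t4},{t1,t2,t4},{t1,t4,t6}} {{t4,t5},{t4,t5,t6},{t4,t5,t7}}
  A1346: {{t4,t6},{t1,t4,t6},{t4,t5,t6}}
  A1356: {{t1,t4,t6}} {{t4,t5,t6}}
  A1456: {{t1,t4,t6}} {{t4,t5,t6}}
  A2345: {{t1,t2,t4}}
  A3456: {{t1,t4,t6}} {{t4,t5,t6}}
  A12345: {{t1,t2,t4}}
  A13456: {{t1,t4,t6}} {{t4,t5,t6}}
C dims 8,20,23,13; δ0: rk 6, SNF 1^6; δ1: rk 13, SNF 1^13; δ2: rk 10, SNF 1^10
Ȟ^0 = (8 − 6) − 0 = 2, so Ȟ^0 ≅ Z^2
Ȟ^1 = (20 − 13) − 6 = 1, so Ȟ^1 ≅ Z
Ȟ^2 = (23 − 10) − 13 = 0, so Ȟ^2 ≅ 0

Ȟ^0 ≅ Z^2; Ȟ^1 ≅ Z; Ȟ^2 ≅ 0


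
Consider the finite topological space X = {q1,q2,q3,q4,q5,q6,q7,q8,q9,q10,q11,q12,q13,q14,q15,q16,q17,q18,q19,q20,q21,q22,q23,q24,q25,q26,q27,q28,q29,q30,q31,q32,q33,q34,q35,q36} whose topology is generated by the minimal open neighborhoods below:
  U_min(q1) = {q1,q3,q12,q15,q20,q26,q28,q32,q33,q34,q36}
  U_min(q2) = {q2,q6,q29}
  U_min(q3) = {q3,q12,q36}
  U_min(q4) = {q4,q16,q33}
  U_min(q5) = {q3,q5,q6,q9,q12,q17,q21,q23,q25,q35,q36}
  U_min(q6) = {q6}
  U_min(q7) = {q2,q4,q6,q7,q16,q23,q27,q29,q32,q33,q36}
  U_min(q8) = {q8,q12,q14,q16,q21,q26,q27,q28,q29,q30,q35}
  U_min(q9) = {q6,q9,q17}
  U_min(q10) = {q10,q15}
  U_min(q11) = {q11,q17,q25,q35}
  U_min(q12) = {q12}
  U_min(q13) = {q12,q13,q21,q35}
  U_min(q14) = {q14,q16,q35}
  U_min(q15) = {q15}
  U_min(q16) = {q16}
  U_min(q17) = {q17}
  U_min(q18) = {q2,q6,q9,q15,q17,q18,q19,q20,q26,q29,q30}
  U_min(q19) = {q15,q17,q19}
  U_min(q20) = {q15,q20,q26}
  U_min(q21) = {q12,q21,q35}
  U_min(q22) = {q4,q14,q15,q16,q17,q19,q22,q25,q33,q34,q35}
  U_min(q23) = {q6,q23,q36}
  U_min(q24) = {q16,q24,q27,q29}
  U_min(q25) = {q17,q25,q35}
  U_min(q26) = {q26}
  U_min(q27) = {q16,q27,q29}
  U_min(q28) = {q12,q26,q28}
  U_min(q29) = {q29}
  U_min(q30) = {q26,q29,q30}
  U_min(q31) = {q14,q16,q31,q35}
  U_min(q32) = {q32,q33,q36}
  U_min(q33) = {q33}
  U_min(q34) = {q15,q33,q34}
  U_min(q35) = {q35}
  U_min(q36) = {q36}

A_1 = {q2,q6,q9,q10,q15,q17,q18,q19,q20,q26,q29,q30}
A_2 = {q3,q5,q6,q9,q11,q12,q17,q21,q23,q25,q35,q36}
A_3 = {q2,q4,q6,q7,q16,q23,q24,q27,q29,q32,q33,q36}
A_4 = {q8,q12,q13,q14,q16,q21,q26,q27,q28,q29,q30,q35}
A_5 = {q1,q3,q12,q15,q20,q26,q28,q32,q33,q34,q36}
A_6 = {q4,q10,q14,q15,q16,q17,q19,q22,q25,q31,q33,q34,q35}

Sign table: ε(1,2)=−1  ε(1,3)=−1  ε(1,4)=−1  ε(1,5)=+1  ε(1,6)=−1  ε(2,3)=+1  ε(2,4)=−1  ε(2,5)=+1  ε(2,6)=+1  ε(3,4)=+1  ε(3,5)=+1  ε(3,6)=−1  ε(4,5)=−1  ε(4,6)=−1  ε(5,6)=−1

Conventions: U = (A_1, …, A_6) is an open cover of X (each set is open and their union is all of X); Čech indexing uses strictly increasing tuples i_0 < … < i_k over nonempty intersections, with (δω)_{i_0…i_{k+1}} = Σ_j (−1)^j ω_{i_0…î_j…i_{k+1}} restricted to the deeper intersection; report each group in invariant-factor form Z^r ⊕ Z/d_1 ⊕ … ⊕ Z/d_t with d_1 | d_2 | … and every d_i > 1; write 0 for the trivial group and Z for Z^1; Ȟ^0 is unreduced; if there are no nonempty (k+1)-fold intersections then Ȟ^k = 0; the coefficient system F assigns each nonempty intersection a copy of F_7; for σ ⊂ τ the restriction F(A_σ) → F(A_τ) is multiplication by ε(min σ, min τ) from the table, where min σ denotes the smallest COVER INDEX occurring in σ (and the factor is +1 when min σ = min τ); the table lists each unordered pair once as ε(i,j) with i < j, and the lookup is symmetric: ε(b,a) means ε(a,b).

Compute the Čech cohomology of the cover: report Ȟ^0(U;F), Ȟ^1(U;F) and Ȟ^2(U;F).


Ȟ^0 ≅ 0,  Ȟ^1 ≅ 0,  Ȟ^2 ≅ Z/7

nonempty intersections:
  A12={q6,q9,q17} A13={q2,q6,q29} A14={q26,q29,q30} A15={q15,q20,q26} A16={q10,q15,q17,q19} A23={q6,q23,q36} A24={q12,q21,q35} A25={q3,q12,q36} A26={q17,q25,q35} A34={q16,q27,q29} A35={q32,q33,q36} A36={q4,q16,q33} A45={q12,q26,q28} A46={q14,q16,q35} A56={q15,q33,q34}
  A123={q6} A126={q17} A134={q29} A145={q26} A156={q15} A235={q36} A245={q12} A246={q35} A346={q16} A356={q33}
C dims 6,15,10; δ0: rk_F7 6; δ1: rk_F7 9
Ȟ^0: (6−6)−0=0 ⇒ 0
Ȟ^1: (15−9)−6=0 ⇒ 0
Ȟ^2: (10−0)−9=1 ⇒ Z/7


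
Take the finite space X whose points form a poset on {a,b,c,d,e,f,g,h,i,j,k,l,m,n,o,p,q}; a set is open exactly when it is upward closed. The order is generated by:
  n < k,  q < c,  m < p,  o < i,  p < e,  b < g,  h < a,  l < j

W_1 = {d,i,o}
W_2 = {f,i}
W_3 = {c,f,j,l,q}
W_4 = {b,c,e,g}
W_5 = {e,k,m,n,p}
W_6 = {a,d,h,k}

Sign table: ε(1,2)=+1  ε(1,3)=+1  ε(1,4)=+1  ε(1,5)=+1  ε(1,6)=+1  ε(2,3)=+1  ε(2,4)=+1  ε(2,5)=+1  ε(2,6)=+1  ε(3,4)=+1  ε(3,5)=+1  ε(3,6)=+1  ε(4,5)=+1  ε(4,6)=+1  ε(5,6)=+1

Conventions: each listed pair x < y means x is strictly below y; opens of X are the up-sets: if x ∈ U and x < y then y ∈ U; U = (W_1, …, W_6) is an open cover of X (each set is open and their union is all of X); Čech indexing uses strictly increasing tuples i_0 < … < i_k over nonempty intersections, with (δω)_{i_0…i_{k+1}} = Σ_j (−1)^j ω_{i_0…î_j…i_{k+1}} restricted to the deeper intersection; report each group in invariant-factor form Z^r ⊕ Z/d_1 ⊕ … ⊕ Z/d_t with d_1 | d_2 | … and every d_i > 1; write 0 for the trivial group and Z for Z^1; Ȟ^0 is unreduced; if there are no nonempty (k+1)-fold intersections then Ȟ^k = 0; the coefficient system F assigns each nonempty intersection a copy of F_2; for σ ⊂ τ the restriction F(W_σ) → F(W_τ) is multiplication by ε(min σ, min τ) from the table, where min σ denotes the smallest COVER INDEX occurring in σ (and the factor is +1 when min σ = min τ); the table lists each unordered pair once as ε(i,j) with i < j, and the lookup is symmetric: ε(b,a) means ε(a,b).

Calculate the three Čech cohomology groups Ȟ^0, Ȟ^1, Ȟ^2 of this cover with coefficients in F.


Ȟ^0 ≅ Z/2,  Ȟ^1 ≅ Z/2,  Ȟ^2 ≅ 0

nerve of the cover:
  W12={i} W16={d} W23={f} W34={c} W45={e} W56={k}
C dims 6,6; δ0: rk_F2 5
Ȟ^0 = (6 − 5) − 0 = 1, so Ȟ^0 ≅ Z/2
Ȟ^1 = (6 − 0) − 5 = 1, so Ȟ^1 ≅ Z/2
Ȟ^2 = (0 − 0) − 0 = 0, so Ȟ^2 ≅ 0


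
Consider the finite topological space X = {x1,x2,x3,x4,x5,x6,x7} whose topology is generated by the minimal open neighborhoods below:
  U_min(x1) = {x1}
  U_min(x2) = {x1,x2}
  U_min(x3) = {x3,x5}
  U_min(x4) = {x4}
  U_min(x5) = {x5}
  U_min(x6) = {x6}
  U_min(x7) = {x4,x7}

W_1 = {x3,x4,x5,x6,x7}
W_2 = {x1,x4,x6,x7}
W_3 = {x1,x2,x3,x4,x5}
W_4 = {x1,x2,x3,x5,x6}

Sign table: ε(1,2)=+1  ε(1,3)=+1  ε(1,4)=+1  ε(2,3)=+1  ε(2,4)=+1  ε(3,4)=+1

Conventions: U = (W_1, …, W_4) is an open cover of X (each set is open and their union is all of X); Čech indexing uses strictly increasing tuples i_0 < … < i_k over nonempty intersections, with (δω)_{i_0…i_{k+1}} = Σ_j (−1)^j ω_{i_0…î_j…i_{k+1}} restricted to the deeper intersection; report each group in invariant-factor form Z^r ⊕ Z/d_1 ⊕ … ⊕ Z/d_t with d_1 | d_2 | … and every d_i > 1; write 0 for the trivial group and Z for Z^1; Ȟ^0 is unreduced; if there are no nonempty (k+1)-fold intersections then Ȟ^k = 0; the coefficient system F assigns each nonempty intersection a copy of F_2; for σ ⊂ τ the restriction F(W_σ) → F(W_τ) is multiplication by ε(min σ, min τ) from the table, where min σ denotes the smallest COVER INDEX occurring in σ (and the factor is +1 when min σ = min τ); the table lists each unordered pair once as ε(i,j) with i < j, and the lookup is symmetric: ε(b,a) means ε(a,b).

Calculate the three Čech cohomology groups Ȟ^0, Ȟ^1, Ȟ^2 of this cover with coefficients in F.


Ȟ^0 ≅ Z/2, Ȟ^1 ≅ 0 and Ȟ^2 ≅ Z/2

intersection data:
  W12={x4,x6,x7} W13={x3,x4,x5} W14={x3,x5,x6} W23={x1,x4} W24={x1,x6} W34={x1,x2,x3,x5}
  W123={x4} W124={x6} W134={x3,x5} W234={x1}
C dims 4,6,4; δ0: rk_F2 3; δ1: rk_F2 3
Ȟ^0 = (4 − 3) − 0 = 1, so Ȟ^0 ≅ Z/2
Ȟ^1 = (6 − 3) − 3 = 0, so Ȟ^1 ≅ 0
Ȟ^2 = (4 − 0) − 3 = 1, so Ȟ^2 ≅ Z/2


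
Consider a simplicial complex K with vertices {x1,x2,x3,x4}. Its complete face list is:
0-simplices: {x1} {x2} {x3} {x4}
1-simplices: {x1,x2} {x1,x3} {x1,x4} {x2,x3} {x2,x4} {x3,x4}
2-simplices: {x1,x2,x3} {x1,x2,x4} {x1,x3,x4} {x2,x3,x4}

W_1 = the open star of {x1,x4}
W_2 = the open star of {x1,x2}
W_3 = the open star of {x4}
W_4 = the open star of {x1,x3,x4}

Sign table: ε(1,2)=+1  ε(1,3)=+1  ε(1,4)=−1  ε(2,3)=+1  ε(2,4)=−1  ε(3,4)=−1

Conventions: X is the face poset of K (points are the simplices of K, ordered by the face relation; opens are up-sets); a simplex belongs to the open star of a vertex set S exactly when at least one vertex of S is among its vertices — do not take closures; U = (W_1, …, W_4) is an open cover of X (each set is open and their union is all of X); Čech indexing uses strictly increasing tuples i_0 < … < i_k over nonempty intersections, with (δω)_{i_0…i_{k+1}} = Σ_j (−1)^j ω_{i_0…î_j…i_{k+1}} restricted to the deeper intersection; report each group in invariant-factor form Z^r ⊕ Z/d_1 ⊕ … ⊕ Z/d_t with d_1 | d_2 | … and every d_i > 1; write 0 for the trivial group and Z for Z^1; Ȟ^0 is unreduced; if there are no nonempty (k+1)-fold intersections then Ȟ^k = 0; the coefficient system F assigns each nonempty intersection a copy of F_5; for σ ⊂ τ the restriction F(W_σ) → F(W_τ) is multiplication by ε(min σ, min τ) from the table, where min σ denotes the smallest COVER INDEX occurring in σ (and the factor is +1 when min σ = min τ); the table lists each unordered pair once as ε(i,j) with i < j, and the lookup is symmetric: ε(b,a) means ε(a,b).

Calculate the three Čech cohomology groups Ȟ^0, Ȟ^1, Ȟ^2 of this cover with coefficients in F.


Ȟ^0 ≅ Z/5, Ȟ^1 ≅ 0, Ȟ^2 ≅ 0

nonempty intersections:
  W1={{x1},{x4},{x1,x2},{x1,x3},{x1,x4},{x2,x4},{x3,x4},{x1,x2,x3},{x1,x2,x4},{x1,x3,x4},{x2,x3,x4}} W2={{x1},{x2},{x1,x2},{x1,x3},{x1,x4},{x2,x3},{x2,x4},{x1,x2,x3},{x1,x2,x4},{x1,x3,x4},{x2,x3,x4}} W3={{x4},{x1,x4},{x2,x4},{x3,x4},{x1,x2,x4},{x1,x3,x4},{x2,x3,x4}} W4={{x1},{x3},{x4},{x1,x2},{x1,x3},{x1,x4},{x2,x3},{x2,x4},{x3,x4},{x1,x2,x3},{x1,x2,x4},{x1,x3,x4},{x2,x3,x4}}
  W12={{x1},{x1,x2},{x1,x3},{x1,x4},{x2,x4},{x1,x2,x3},{x1,x2,x4},{x1,x3,x4},{x2,x3,x4}} W13={{x4},{x1,x4},{x2,x4},{x3,x4},{x1,x2,x4},{x1,x3,x4},{x2,x3,x4}} W14={{x1},{x4},{x1,x2},{x1,x3},{x1,x4},{x2,x4},{x3,x4},{x1,x2,x3},{x1,x2,x4},{x1,x3,x4},{x2,x3,x4}} W23={{x1,x4},{x2,x4},{x1,x2,x4},{x1,x3,x4},{x2,x3,x4}} W24={{x1},{x1,x2},{x1,x3},{x1,x4},{x2,x3},{x2,x4},{x1,x2,x3},{x1,x2,x4},{x1,x3,x4},{x2,x3,x4}} W34={{x4},{x1,x4},{x2,x4},{x3,x4},{x1,x2,x4},{x1,x3,x4},{x2,x3,x4}}
  W123={{x1,x4},{x2,x4},{x1,x2,x4},{x1,x3,x4},{x2,x3,x4}} W124={{x1},{x1,x2},{x1,x3},{x1,x4},{x2,x4},{x1,x2,x3},{x1,x2,x4},{x1,x3,x4},{x2,x3,x4}} W134={{x4},{x1,x4},{x2,x4},{x3,x4},{x1,x2,x4},{x1,x3,x4},{x2,x3,x4}} W234={{x1,x4},{x2,x4},{x1,x2,x4},{x1,x3,x4},{x2,x3,x4}}
  W1234={{x1,x4},{x2,x4},{x1,x2,x4},{x1,x3,x4},{x2,x3,x4}}
C dims 4,6,4,1; δ0: rk_F5 3; δ1: rk_F5 3; δ2: rk_F5 1
Ȟ^0: (4−3)−0=1 ⇒ Z/5
Ȟ^1: (6−3)−3=0 ⇒ 0
Ȟ^2: (4−1)−3=0 ⇒ 0


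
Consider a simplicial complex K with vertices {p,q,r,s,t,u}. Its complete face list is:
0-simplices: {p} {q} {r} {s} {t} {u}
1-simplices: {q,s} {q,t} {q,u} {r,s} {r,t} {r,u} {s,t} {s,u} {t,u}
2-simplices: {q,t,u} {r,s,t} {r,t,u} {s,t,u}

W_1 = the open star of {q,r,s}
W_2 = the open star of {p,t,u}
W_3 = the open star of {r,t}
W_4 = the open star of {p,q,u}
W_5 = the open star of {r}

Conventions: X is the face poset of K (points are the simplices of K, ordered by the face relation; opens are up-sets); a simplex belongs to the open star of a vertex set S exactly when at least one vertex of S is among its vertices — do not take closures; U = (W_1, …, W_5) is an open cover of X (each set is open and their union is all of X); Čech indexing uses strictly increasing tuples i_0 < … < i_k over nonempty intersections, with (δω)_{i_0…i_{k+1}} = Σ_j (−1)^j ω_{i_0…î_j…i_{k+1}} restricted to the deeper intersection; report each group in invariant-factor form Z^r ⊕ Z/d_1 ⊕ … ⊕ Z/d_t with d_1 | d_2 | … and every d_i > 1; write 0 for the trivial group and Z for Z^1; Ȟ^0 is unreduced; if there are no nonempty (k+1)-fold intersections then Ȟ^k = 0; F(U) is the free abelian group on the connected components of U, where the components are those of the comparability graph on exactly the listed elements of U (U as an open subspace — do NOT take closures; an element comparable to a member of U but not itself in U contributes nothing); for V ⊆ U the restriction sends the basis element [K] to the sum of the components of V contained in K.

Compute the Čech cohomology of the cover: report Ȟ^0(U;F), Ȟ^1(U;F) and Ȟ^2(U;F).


cover nerve:
  W1={{q},{r},{s},{q,s},{q,t},{q,u},{r,s},{r,t},{r,u},{s,t},{s,u},{q,t,u},{r,s,t},{r,t,u},{s,t,u}} W2={{p},{t},{u},{q,t},{q,u},{r,t},{r,u},{s,t},{s,u},{t,u},{q,t,u},{r,s,t},{r,t,u},{s,t,u}} W3={{r},{t},{q,t},{r,s},{r,t},{r,u},{s,t},{t,u},{q,t,u},{r,s,t},{r,t,u},{s,t,u}} W4={{p},{q},{u},{q,s},{q,t},{q,u},{r,u},{s,u},{t,u},{q,t,u},{r,t,u},{s,t,u}} W5={{r},{r,s},{r,t},{r,u},{r,s,t},{r,t,u}}
  W12={{q,t},{q,u},{r,t},{r,u},{s,t},{s,u},{q,t,u},{r,s,t},{r,t,u},{s,t,u}} W13={{r},{q,t},{r,s},{r,t},{r,u},{s,t},{q,t,u},{r,s,t},{r,t,u},{s,t,u}} W14={{q},{q,s},{q,t},{q,u},{r,u},{s,u},{q,t,u},{r,t,u},{s,t,u}} W15={{r},{r,s},{r,t},{r,u},{r,s,t},{r,t,u}} W23={{t},{q,t},{r,t},{r,u},{s,t},{t,u},{q,t,u},{r,s,t},{r,t,u},{s,t,u}} W24={{p},{u},{q,t},{q,u},{r,u},{s,u},{t,u},{q,t,u},{r,t,u},{s,t,u}} W25={{r,t},{r,u},{r,s,t},{r,t,u}} W34={{q,t},{r,u},{t,u},{q,t,u},{r,t,u},{s,t,u}} W35={{r},{r,s},{r,t},{r,u},{r,s,t},{r,t,u}} W45={{r,u},{r,t,u}}
  W123={{q,t},{r,t},{r,u},{s,t},{q,t,u},{r,s,t},{r,t,u},{s,t,u}} W124={{q,t},{q,u},{r,u},{s,u},{q,t,u},{r,t,u},{s,t,u}} W125={{r,t},{r,u},{r,s,t},{r,t,u}} W134={{q,t},{r,u},{q,t,u},{r,t,u},{s,t,u}} W135={{r},{r,s},{r,t},{r,u},{r,s,t},{r,t,u}} W145={{r,u},{r,t,u}} W234={{q,t},{r,u},{t,u},{q,t,u},{r,t,u},{s,t,u}} W235={{r,t},{r,u},{r,s,t},{r,t,u}} W245={{r,u},{r,t,u}} W345={{r,u},{r,t,u}}
  W1234={{q,t},{r,u},{q,t,u},{r,t,u},{s,t,u}} W1235={{r,t},{r,u},{r,s,t},{r,t,u}} W1245={{r,u},{r,t,u}} W1345={{r,u},{r,t,u}} W2345={{r,u},{r,t,u}}
  W12345={{r,u},{r,t,u}}
components per intersection:
  W1: {{q},{r},{s},{q,s},{q,t},{q,u},{r,s},{r,t},{r,u},{s,t},{s,u},{q,t,u},{r,s,t},{r,t,u},{s,t,u}}
  W2: {{p}} {{t},{u},{q,t},{q,u},{r,t},{r,u},{s,t},{s,u},{t,u},{q,t,u},{r,s,t},{r,t,u},{s,t,u}}
  W3: {{r},{t},{q,t},{r,s},{r,t},{r,u},{s,t},{t,u},{q,t,u},{r,s,t},{r,t,u},{s,t,u}}
  W4: {{p}} {{q},{u},{q,s},{q,t},{q,u},{r,u},{s,u},{t,u},{q,t,u},{r,t,u},{s,t,u}}
  W5: {{r},{r,s},{r,t},{r,u},{r,s,t},{r,t,u}}
  W12: {{q,t},{q,u},{q,t,u}} {{r,t},{r,u},{s,t},{s,u},{r,s,t},{r,t,u},{s,t,u}}
  W13: {{r},{r,s},{r,t},{r,u},{s,t},{r,s,t},{r,t,u},{s,t,u}} {{q,t},{q,t,u}}
  W14: {{q},{q,s},{q,t},{q,u},{q,t,u}} {{r,u},{r,t,u}} {{s,u},{s,t,u}}
  W15: {{r},{r,s},{r,t},{r,u},{r,s,t},{r,t,u}}
  W23: {{t},{q,t},{r,t},{r,u},{s,t},{t,u},{q,t,u},{r,s,t},{r,t,u},{s,t,u}}
  W24: {{p}} {{u},{q,t},{q,u},{r,u},{s,u},{t,u},{q,t,u},{r,t,u},{s,t,u}}
  W25: {{r,t},{r,u},{r,s,t},{r,t,u}}
  W34: {{q,t},{r,u},{t,u},{q,t,u},{r,t,u},{s,t,u}}
  W35: {{r},{r,s},{r,t},{r,u},{r,s,t},{r,t,u}}
  W45: {{r,u},{r,t,u}}
  W123: {{q,t},{q,t,u}} {{r,t},{r,u},{s,t},{r,s,t},{r,t,u},{s,t,u}}
  W124: {{q,t},{q,u},{q,t,u}} {{r,u},{r,t,u}} {{s,u},{s,t,u}}
  W125: {{r,t},{r,u},{r,s,t},{r,t,u}}
  W134: {{q,t},{q,t,u}} {{r,u},{r,t,u}} {{s,t,u}}
  W135: {{r},{r,s},{r,t},{r,u},{r,s,t},{r,t,u}}
  W145: {{r,u},{r,t,u}}
  W234: {{q,t},{r,u},{t,u},{q,t,u},{r,t,u},{s,t,u}}
  W235: {{r,t},{r,u},{r,s,t},{r,t,u}}
  W245: {{r,u},{r,t,u}}
  W345: {{r,u},{r,t,u}}
  W1234: {{q,t},{q,t,u}} {{r,u},{r,t,u}} {{s,t,u}}
  W1235: {{r,t},{r,u},{r,s,t},{r,t,u}}
  W1245: {{r,u},{r,t,u}}
  W1345: {{r,u},{r,t,u}}
  W2345: {{r,u},{r,t,u}}
  W12345: {{r,u},{r,t,u}}
C dims 7,15,15,7; δ0: rk 5, SNF 1^5; δ1: rk 9, SNF 1^9; δ2: rk 6, SNF 1^6
Ȟ^0: (7−5)−0=2 ⇒ Z^2
Ȟ^1: (15−9)−5=1 ⇒ Z
Ȟ^2: (15−6)−9=0 ⇒ 0

Ȟ^0 = Z^2, Ȟ^1 = Z, Ȟ^2 = 0


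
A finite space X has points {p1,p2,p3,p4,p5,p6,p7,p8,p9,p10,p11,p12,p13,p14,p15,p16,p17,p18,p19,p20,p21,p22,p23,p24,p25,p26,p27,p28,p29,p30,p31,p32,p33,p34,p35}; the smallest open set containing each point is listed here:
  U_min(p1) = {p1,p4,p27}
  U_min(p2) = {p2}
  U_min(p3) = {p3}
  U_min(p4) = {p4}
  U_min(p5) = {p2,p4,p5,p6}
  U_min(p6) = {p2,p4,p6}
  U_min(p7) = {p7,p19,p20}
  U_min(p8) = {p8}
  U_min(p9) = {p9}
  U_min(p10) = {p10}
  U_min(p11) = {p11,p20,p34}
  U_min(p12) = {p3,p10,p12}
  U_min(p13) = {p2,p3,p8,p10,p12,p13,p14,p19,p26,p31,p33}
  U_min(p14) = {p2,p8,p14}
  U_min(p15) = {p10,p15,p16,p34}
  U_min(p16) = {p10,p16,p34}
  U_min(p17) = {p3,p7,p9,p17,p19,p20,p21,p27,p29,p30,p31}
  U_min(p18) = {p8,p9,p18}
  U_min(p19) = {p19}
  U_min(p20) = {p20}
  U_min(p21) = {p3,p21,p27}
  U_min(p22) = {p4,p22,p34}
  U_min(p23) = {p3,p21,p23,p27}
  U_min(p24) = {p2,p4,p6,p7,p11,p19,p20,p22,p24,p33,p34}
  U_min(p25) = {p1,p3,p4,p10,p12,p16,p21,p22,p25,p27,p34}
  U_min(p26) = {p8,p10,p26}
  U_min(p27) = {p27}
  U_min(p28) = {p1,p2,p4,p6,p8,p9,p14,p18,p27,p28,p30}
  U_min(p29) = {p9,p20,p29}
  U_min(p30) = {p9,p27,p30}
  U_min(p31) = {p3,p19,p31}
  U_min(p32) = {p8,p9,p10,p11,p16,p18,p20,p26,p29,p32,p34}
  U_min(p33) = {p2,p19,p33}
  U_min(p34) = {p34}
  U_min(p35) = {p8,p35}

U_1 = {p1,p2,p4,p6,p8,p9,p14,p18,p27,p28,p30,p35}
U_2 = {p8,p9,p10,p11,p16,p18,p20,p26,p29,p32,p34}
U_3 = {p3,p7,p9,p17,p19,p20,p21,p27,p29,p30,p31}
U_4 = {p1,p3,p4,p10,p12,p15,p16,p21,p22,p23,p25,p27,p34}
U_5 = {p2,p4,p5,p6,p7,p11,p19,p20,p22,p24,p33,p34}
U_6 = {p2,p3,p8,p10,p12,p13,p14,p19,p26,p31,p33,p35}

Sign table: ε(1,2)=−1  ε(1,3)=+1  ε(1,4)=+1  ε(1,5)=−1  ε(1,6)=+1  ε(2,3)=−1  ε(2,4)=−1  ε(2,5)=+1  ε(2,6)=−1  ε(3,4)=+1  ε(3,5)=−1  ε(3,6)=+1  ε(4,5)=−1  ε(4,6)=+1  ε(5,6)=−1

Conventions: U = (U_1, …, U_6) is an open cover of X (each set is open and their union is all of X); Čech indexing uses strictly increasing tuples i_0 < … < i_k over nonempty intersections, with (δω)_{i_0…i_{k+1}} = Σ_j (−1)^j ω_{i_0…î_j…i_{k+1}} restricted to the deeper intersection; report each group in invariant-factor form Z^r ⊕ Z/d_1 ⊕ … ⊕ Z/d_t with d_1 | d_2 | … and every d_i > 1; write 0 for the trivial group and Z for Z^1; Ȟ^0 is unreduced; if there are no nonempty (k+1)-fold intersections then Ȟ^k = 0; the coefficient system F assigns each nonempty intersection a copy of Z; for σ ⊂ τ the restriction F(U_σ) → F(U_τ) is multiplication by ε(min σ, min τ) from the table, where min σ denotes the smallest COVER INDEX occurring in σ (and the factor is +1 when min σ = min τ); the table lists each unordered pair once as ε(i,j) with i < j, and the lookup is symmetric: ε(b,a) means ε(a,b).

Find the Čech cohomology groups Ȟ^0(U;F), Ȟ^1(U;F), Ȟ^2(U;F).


nerve simplices:
  U12={p8,p9,p18} U13={p9,p27,p30} U14={p1,p4,p27} U15={p2,p4,p6} U16={p2,p8,p14,p35} U23={p9,p20,p29} U24={p10,p16,p34} U25={p11,p20,p34} U26={p8,p10,p26} U34={p3,p21,p27} U35={p7,p19,p20} U36={p3,p19,p31} U45={p4,p22,p34} U46={p3,p10,p12} U56={p2,p19,p33}
  U123={p9} U126={p8} U134={p27} U145={p4} U156={p2} U235={p20} U245={p34} U246={p10} U346={p3} U356={p19}
C dims 6,15,10; δ0: rk 5, SNF 1^5; δ1: rk 10, SNF 1^9·2
degree 0: 6−5−0 = 1 → Ȟ^0 ≅ Z
degree 1: 15−10−5 = 0 → Ȟ^1 ≅ 0
degree 2: 10−0−10 = 0 plus torsion [2] → Ȟ^2 ≅ Z/2

Ȟ^0 = Z, Ȟ^1 = 0 and Ȟ^2 = Z/2


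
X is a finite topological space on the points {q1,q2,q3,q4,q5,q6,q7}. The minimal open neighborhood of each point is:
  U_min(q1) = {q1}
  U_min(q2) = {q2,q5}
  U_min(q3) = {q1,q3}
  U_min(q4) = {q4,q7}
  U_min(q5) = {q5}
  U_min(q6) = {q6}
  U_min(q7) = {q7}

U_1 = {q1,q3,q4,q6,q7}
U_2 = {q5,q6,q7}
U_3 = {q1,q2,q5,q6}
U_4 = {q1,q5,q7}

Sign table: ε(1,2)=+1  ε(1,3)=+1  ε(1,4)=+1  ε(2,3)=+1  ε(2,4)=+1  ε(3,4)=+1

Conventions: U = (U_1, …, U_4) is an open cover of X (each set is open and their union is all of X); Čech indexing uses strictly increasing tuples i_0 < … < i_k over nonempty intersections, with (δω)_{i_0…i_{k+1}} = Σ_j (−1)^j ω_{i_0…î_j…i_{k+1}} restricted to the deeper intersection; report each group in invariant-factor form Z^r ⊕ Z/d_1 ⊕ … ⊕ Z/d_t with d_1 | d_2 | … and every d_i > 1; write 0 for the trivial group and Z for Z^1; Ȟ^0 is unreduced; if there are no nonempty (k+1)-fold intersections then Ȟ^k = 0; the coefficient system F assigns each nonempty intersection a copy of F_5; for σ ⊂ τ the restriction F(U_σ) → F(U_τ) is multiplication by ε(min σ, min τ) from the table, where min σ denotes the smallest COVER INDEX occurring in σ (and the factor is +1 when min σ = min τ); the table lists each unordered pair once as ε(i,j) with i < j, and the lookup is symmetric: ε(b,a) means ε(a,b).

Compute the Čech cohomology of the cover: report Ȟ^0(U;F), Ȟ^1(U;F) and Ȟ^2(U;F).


nerve of the cover:
  U12={q6,q7} U13={q1,q6} U14={q1,q7} U23={q5,q6} U24={q5,q7} U34={q1,q5}
  U123={q6} U124={q7} U134={q1} U234={q5}
C dims 4,6,4; δ0: rk_F5 3; δ1: rk_F5 3
Ȟ^0 = (4 − 3) − 0 = 1, so Ȟ^0 ≅ Z/5
Ȟ^1 = (6 − 3) − 3 = 0, so Ȟ^1 ≅ 0
Ȟ^2 = (4 − 0) − 3 = 1, so Ȟ^2 ≅ Z/5

Ȟ^0(U;F) ≅ Z/5,  Ȟ^1(U;F) ≅ 0,  Ȟ^2(U;F) ≅ Z/5


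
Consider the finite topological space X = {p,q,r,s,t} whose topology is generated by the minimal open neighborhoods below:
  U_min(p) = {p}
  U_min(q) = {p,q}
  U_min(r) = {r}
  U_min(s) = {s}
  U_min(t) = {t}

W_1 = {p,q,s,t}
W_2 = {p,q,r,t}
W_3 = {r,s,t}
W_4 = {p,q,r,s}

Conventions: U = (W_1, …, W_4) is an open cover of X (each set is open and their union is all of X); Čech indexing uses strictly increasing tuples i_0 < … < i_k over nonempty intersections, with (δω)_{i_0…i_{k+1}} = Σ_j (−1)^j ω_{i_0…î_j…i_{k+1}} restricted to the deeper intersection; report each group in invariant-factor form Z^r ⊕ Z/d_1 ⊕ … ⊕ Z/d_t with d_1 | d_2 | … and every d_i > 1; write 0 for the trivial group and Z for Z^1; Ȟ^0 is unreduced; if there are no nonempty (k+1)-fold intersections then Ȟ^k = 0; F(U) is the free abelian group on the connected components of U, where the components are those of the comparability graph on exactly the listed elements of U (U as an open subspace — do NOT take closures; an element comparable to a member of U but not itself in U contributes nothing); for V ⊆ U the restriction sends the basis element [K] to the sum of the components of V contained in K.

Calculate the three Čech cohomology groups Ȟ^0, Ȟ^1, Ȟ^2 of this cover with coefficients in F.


nonempty overlaps:
  W12={p,q,t} W13={s,t} W14={p,q,s} W23={r,t} W24={p,q,r} W34={r,s}
  W123={t} W124={p,q} W134={s} W234={r}
components per intersection:
  W1: {p,q} {s} {t}
  W2: {p,q} {r} {t}
  W3: {r} {s} {t}
  W4: {p,q} {r} {s}
  W12: {p,q} {t}
  W13: {s} {t}
  W14: {p,q} {s}
  W23: {r} {t}
  W24: {p,q} {r}
  W34: {r} {s}
  W123: {t}
  W124: {p,q}
  W134: {s}
  W234: {r}
C dims 12,12,4; δ0: rk 8, SNF 1^8; δ1: rk 4, SNF 1^4
degree 0: 12−8−0 = 4 → Ȟ^0 ≅ Z^4
degree 1: 12−4−8 = 0 → Ȟ^1 ≅ 0
degree 2: 4−0−4 = 0 → Ȟ^2 ≅ 0

Ȟ^0 ≅ Z^4, Ȟ^1 ≅ 0 and Ȟ^2 ≅ 0


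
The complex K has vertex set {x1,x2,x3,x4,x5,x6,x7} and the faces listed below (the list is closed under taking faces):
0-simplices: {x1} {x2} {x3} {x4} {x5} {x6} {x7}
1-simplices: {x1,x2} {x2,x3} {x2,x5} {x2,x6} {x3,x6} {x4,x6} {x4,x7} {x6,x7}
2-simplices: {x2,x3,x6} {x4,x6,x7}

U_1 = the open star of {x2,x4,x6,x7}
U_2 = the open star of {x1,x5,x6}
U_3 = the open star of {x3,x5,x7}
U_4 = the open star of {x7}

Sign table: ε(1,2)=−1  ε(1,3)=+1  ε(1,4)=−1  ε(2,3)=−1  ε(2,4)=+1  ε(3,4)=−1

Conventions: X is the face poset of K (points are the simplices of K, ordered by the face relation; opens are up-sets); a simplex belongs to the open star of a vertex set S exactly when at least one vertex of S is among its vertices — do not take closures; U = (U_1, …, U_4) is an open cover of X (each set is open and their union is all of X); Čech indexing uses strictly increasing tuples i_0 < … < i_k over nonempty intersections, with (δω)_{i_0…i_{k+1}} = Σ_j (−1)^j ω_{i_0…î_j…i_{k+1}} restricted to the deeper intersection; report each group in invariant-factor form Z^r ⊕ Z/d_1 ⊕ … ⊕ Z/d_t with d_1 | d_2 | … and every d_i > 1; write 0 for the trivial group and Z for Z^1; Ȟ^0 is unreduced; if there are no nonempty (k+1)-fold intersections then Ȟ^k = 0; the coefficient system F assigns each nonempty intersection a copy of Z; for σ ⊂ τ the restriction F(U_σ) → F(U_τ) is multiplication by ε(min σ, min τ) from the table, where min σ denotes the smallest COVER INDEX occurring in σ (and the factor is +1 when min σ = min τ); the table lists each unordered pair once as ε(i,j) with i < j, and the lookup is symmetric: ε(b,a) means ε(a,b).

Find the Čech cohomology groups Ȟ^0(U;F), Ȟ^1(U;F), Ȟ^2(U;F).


Ȟ^0(U;F) ≅ Z, Ȟ^1(U;F) ≅ 0, Ȟ^2(U;F) ≅ 0

nonempty overlaps:
  U1={{x2},{x4},{x6},{x7},{x1,x2},{x2,x3},{x2,x5},{x2,x6},{x3,x6},{x4,x6},{x4,x7},{x6,x7},{x2,x3,x6},{x4,x6,x7}} U2={{x1},{x5},{x6},{x1,x2},{x2,x5},{x2,x6},{x3,x6},{x4,x6},{x6,x7},{x2,x3,x6},{x4,x6,x7}} U3={{x3},{x5},{x7},{x2,x3},{x2,x5},{x3,x6},{x4,x7},{x6,x7},{x2,x3,x6},{x4,x6,x7}} U4={{x7},{x4,x7},{x6,x7},{x4,x6,x7}}
  U12={{x6},{x1,x2},{x2,x5},{x2,x6},{x3,x6},{x4,x6},{x6,x7},{x2,x3,x6},{x4,x6,x7}} U13={{x7},{x2,x3},{x2,x5},{x3,x6},{x4,x7},{x6,x7},{x2,x3,x6},{x4,x6,x7}} U14={{x7},{x4,x7},{x6,x7},{x4,x6,x7}} U23={{x5},{x2,x5},{x3,x6},{x6,x7},{x2,x3,x6},{x4,x6,x7}} U24={{x6,x7},{x4,x6,x7}} U34={{x7},{x4,x7},{x6,x7},{x4,x6,x7}}
  U123={{x2,x5},{x3,x6},{x6,x7},{x2,x3,x6},{x4,x6,x7}} U124={{x6,x7},{x4,x6,x7}} U134={{x7},{x4,x7},{x6,x7},{x4,x6,x7}} U234={{x6,x7},{x4,x6,x7}}
  U1234={{x6,x7},{x4,x6,x7}}
C dims 4,6,4,1; δ0: rk 3, SNF 1^3; δ1: rk 3, SNF 1^3; δ2: rk 1, SNF 1^1
degree 0: 4−3−0 = 1 → Ȟ^0 ≅ Z
degree 1: 6−3−3 = 0 → Ȟ^1 ≅ 0
degree 2: 4−1−3 = 0 → Ȟ^2 ≅ 0
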